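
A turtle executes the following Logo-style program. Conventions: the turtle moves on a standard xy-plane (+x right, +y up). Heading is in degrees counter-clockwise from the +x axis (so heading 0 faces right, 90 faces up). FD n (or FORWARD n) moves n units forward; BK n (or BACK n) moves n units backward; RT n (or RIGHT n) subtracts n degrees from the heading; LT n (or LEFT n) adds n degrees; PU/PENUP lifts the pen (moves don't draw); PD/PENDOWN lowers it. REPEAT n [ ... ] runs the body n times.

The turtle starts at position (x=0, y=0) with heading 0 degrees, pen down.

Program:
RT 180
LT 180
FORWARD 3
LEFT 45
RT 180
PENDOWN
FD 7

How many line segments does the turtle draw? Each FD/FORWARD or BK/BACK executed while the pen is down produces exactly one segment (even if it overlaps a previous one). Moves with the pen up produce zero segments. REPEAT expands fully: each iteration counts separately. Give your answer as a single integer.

Answer: 2

Derivation:
Executing turtle program step by step:
Start: pos=(0,0), heading=0, pen down
RT 180: heading 0 -> 180
LT 180: heading 180 -> 0
FD 3: (0,0) -> (3,0) [heading=0, draw]
LT 45: heading 0 -> 45
RT 180: heading 45 -> 225
PD: pen down
FD 7: (3,0) -> (-1.95,-4.95) [heading=225, draw]
Final: pos=(-1.95,-4.95), heading=225, 2 segment(s) drawn
Segments drawn: 2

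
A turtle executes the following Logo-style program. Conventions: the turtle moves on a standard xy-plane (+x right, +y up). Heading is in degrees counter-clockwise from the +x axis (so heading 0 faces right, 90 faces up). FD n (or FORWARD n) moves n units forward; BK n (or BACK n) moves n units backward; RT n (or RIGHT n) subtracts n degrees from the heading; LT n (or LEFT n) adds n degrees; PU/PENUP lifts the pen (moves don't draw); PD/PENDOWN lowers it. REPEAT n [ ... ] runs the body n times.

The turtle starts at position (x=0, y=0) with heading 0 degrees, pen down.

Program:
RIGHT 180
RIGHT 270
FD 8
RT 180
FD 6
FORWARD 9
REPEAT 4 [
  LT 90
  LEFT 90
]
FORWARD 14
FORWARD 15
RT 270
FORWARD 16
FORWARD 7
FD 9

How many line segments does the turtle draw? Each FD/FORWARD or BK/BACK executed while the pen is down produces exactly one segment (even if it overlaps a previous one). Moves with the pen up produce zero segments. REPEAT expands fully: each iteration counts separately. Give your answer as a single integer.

Executing turtle program step by step:
Start: pos=(0,0), heading=0, pen down
RT 180: heading 0 -> 180
RT 270: heading 180 -> 270
FD 8: (0,0) -> (0,-8) [heading=270, draw]
RT 180: heading 270 -> 90
FD 6: (0,-8) -> (0,-2) [heading=90, draw]
FD 9: (0,-2) -> (0,7) [heading=90, draw]
REPEAT 4 [
  -- iteration 1/4 --
  LT 90: heading 90 -> 180
  LT 90: heading 180 -> 270
  -- iteration 2/4 --
  LT 90: heading 270 -> 0
  LT 90: heading 0 -> 90
  -- iteration 3/4 --
  LT 90: heading 90 -> 180
  LT 90: heading 180 -> 270
  -- iteration 4/4 --
  LT 90: heading 270 -> 0
  LT 90: heading 0 -> 90
]
FD 14: (0,7) -> (0,21) [heading=90, draw]
FD 15: (0,21) -> (0,36) [heading=90, draw]
RT 270: heading 90 -> 180
FD 16: (0,36) -> (-16,36) [heading=180, draw]
FD 7: (-16,36) -> (-23,36) [heading=180, draw]
FD 9: (-23,36) -> (-32,36) [heading=180, draw]
Final: pos=(-32,36), heading=180, 8 segment(s) drawn
Segments drawn: 8

Answer: 8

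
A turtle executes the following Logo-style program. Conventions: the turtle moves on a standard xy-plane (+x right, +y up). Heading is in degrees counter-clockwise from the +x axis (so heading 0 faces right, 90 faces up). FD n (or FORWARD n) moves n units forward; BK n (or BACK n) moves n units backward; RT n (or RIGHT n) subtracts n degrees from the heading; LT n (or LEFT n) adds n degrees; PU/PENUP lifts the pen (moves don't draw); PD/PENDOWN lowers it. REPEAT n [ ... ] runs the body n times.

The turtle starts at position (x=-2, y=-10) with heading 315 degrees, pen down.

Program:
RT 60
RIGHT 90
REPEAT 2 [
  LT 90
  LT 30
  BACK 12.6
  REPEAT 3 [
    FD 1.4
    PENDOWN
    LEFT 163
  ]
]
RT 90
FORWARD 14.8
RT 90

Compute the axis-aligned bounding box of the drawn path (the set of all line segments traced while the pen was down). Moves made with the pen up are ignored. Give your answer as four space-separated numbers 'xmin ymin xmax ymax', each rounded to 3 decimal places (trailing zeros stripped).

Executing turtle program step by step:
Start: pos=(-2,-10), heading=315, pen down
RT 60: heading 315 -> 255
RT 90: heading 255 -> 165
REPEAT 2 [
  -- iteration 1/2 --
  LT 90: heading 165 -> 255
  LT 30: heading 255 -> 285
  BK 12.6: (-2,-10) -> (-5.261,2.171) [heading=285, draw]
  REPEAT 3 [
    -- iteration 1/3 --
    FD 1.4: (-5.261,2.171) -> (-4.899,0.818) [heading=285, draw]
    PD: pen down
    LT 163: heading 285 -> 88
    -- iteration 2/3 --
    FD 1.4: (-4.899,0.818) -> (-4.85,2.218) [heading=88, draw]
    PD: pen down
    LT 163: heading 88 -> 251
    -- iteration 3/3 --
    FD 1.4: (-4.85,2.218) -> (-5.306,0.894) [heading=251, draw]
    PD: pen down
    LT 163: heading 251 -> 54
  ]
  -- iteration 2/2 --
  LT 90: heading 54 -> 144
  LT 30: heading 144 -> 174
  BK 12.6: (-5.306,0.894) -> (7.225,-0.423) [heading=174, draw]
  REPEAT 3 [
    -- iteration 1/3 --
    FD 1.4: (7.225,-0.423) -> (5.833,-0.277) [heading=174, draw]
    PD: pen down
    LT 163: heading 174 -> 337
    -- iteration 2/3 --
    FD 1.4: (5.833,-0.277) -> (7.122,-0.824) [heading=337, draw]
    PD: pen down
    LT 163: heading 337 -> 140
    -- iteration 3/3 --
    FD 1.4: (7.122,-0.824) -> (6.049,0.076) [heading=140, draw]
    PD: pen down
    LT 163: heading 140 -> 303
  ]
]
RT 90: heading 303 -> 213
FD 14.8: (6.049,0.076) -> (-6.363,-7.985) [heading=213, draw]
RT 90: heading 213 -> 123
Final: pos=(-6.363,-7.985), heading=123, 9 segment(s) drawn

Segment endpoints: x in {-6.363, -5.306, -5.261, -4.899, -4.85, -2, 5.833, 6.049, 7.122, 7.225}, y in {-10, -7.985, -0.824, -0.423, -0.277, 0.076, 0.818, 0.894, 2.171, 2.218}
xmin=-6.363, ymin=-10, xmax=7.225, ymax=2.218

Answer: -6.363 -10 7.225 2.218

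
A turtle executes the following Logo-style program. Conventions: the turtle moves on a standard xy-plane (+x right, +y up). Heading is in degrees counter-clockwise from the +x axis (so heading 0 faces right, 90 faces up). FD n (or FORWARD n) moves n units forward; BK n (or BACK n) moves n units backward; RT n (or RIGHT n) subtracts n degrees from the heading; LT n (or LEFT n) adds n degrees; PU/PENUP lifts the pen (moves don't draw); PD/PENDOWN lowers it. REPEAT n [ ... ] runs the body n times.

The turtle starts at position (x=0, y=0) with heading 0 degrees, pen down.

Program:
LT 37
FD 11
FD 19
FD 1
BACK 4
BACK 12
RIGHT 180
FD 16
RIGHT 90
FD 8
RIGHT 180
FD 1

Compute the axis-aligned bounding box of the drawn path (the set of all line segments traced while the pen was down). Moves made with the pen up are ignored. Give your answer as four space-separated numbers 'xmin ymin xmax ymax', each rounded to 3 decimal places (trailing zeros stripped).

Answer: -5.613 -0.602 24.758 18.656

Derivation:
Executing turtle program step by step:
Start: pos=(0,0), heading=0, pen down
LT 37: heading 0 -> 37
FD 11: (0,0) -> (8.785,6.62) [heading=37, draw]
FD 19: (8.785,6.62) -> (23.959,18.054) [heading=37, draw]
FD 1: (23.959,18.054) -> (24.758,18.656) [heading=37, draw]
BK 4: (24.758,18.656) -> (21.563,16.249) [heading=37, draw]
BK 12: (21.563,16.249) -> (11.98,9.027) [heading=37, draw]
RT 180: heading 37 -> 217
FD 16: (11.98,9.027) -> (-0.799,-0.602) [heading=217, draw]
RT 90: heading 217 -> 127
FD 8: (-0.799,-0.602) -> (-5.613,5.787) [heading=127, draw]
RT 180: heading 127 -> 307
FD 1: (-5.613,5.787) -> (-5.011,4.989) [heading=307, draw]
Final: pos=(-5.011,4.989), heading=307, 8 segment(s) drawn

Segment endpoints: x in {-5.613, -5.011, -0.799, 0, 8.785, 11.98, 21.563, 23.959, 24.758}, y in {-0.602, 0, 4.989, 5.787, 6.62, 9.027, 16.249, 18.054, 18.656}
xmin=-5.613, ymin=-0.602, xmax=24.758, ymax=18.656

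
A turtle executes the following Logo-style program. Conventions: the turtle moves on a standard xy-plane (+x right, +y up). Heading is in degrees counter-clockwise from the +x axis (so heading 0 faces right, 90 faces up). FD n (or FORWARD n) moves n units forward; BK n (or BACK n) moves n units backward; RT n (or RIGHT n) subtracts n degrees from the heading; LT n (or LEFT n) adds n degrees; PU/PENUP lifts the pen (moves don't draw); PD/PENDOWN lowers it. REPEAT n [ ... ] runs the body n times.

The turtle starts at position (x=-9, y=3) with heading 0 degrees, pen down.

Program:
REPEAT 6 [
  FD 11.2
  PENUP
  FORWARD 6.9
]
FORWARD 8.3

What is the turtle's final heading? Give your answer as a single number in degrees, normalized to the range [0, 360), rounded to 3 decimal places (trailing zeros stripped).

Answer: 0

Derivation:
Executing turtle program step by step:
Start: pos=(-9,3), heading=0, pen down
REPEAT 6 [
  -- iteration 1/6 --
  FD 11.2: (-9,3) -> (2.2,3) [heading=0, draw]
  PU: pen up
  FD 6.9: (2.2,3) -> (9.1,3) [heading=0, move]
  -- iteration 2/6 --
  FD 11.2: (9.1,3) -> (20.3,3) [heading=0, move]
  PU: pen up
  FD 6.9: (20.3,3) -> (27.2,3) [heading=0, move]
  -- iteration 3/6 --
  FD 11.2: (27.2,3) -> (38.4,3) [heading=0, move]
  PU: pen up
  FD 6.9: (38.4,3) -> (45.3,3) [heading=0, move]
  -- iteration 4/6 --
  FD 11.2: (45.3,3) -> (56.5,3) [heading=0, move]
  PU: pen up
  FD 6.9: (56.5,3) -> (63.4,3) [heading=0, move]
  -- iteration 5/6 --
  FD 11.2: (63.4,3) -> (74.6,3) [heading=0, move]
  PU: pen up
  FD 6.9: (74.6,3) -> (81.5,3) [heading=0, move]
  -- iteration 6/6 --
  FD 11.2: (81.5,3) -> (92.7,3) [heading=0, move]
  PU: pen up
  FD 6.9: (92.7,3) -> (99.6,3) [heading=0, move]
]
FD 8.3: (99.6,3) -> (107.9,3) [heading=0, move]
Final: pos=(107.9,3), heading=0, 1 segment(s) drawn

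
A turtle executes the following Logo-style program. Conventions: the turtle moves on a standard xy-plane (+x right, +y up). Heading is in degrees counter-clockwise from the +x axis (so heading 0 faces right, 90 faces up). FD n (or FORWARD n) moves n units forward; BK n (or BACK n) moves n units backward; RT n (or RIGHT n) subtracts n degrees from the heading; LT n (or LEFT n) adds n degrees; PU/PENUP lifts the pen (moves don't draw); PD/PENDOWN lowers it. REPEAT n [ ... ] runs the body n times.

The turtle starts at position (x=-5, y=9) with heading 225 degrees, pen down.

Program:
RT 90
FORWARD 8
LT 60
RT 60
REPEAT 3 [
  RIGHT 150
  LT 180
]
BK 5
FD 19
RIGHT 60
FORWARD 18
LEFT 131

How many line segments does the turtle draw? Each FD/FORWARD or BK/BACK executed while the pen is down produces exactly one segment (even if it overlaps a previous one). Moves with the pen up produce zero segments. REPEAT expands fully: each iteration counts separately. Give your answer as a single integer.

Executing turtle program step by step:
Start: pos=(-5,9), heading=225, pen down
RT 90: heading 225 -> 135
FD 8: (-5,9) -> (-10.657,14.657) [heading=135, draw]
LT 60: heading 135 -> 195
RT 60: heading 195 -> 135
REPEAT 3 [
  -- iteration 1/3 --
  RT 150: heading 135 -> 345
  LT 180: heading 345 -> 165
  -- iteration 2/3 --
  RT 150: heading 165 -> 15
  LT 180: heading 15 -> 195
  -- iteration 3/3 --
  RT 150: heading 195 -> 45
  LT 180: heading 45 -> 225
]
BK 5: (-10.657,14.657) -> (-7.121,18.192) [heading=225, draw]
FD 19: (-7.121,18.192) -> (-20.556,4.757) [heading=225, draw]
RT 60: heading 225 -> 165
FD 18: (-20.556,4.757) -> (-37.943,9.416) [heading=165, draw]
LT 131: heading 165 -> 296
Final: pos=(-37.943,9.416), heading=296, 4 segment(s) drawn
Segments drawn: 4

Answer: 4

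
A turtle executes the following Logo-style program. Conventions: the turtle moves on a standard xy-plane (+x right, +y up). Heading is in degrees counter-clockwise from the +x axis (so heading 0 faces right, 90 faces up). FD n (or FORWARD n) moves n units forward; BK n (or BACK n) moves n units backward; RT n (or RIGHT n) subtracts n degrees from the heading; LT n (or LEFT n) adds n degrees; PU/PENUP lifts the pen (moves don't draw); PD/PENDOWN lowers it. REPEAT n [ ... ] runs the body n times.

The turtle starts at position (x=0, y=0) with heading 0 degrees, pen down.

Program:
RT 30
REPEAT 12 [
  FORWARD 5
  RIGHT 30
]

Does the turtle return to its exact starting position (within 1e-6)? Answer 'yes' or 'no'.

Executing turtle program step by step:
Start: pos=(0,0), heading=0, pen down
RT 30: heading 0 -> 330
REPEAT 12 [
  -- iteration 1/12 --
  FD 5: (0,0) -> (4.33,-2.5) [heading=330, draw]
  RT 30: heading 330 -> 300
  -- iteration 2/12 --
  FD 5: (4.33,-2.5) -> (6.83,-6.83) [heading=300, draw]
  RT 30: heading 300 -> 270
  -- iteration 3/12 --
  FD 5: (6.83,-6.83) -> (6.83,-11.83) [heading=270, draw]
  RT 30: heading 270 -> 240
  -- iteration 4/12 --
  FD 5: (6.83,-11.83) -> (4.33,-16.16) [heading=240, draw]
  RT 30: heading 240 -> 210
  -- iteration 5/12 --
  FD 5: (4.33,-16.16) -> (0,-18.66) [heading=210, draw]
  RT 30: heading 210 -> 180
  -- iteration 6/12 --
  FD 5: (0,-18.66) -> (-5,-18.66) [heading=180, draw]
  RT 30: heading 180 -> 150
  -- iteration 7/12 --
  FD 5: (-5,-18.66) -> (-9.33,-16.16) [heading=150, draw]
  RT 30: heading 150 -> 120
  -- iteration 8/12 --
  FD 5: (-9.33,-16.16) -> (-11.83,-11.83) [heading=120, draw]
  RT 30: heading 120 -> 90
  -- iteration 9/12 --
  FD 5: (-11.83,-11.83) -> (-11.83,-6.83) [heading=90, draw]
  RT 30: heading 90 -> 60
  -- iteration 10/12 --
  FD 5: (-11.83,-6.83) -> (-9.33,-2.5) [heading=60, draw]
  RT 30: heading 60 -> 30
  -- iteration 11/12 --
  FD 5: (-9.33,-2.5) -> (-5,0) [heading=30, draw]
  RT 30: heading 30 -> 0
  -- iteration 12/12 --
  FD 5: (-5,0) -> (0,0) [heading=0, draw]
  RT 30: heading 0 -> 330
]
Final: pos=(0,0), heading=330, 12 segment(s) drawn

Start position: (0, 0)
Final position: (0, 0)
Distance = 0; < 1e-6 -> CLOSED

Answer: yes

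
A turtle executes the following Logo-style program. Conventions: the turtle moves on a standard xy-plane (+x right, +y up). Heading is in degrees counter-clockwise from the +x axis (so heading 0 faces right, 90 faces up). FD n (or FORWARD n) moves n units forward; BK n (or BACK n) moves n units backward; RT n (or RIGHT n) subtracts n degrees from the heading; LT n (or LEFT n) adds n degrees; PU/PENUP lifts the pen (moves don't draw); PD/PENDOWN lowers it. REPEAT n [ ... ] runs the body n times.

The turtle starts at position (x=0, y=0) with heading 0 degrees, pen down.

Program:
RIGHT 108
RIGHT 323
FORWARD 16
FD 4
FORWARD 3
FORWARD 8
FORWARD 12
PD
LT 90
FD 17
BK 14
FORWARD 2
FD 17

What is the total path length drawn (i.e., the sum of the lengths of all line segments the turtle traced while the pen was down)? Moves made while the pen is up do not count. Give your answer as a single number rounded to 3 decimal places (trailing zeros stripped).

Executing turtle program step by step:
Start: pos=(0,0), heading=0, pen down
RT 108: heading 0 -> 252
RT 323: heading 252 -> 289
FD 16: (0,0) -> (5.209,-15.128) [heading=289, draw]
FD 4: (5.209,-15.128) -> (6.511,-18.91) [heading=289, draw]
FD 3: (6.511,-18.91) -> (7.488,-21.747) [heading=289, draw]
FD 8: (7.488,-21.747) -> (10.093,-29.311) [heading=289, draw]
FD 12: (10.093,-29.311) -> (13.999,-40.657) [heading=289, draw]
PD: pen down
LT 90: heading 289 -> 19
FD 17: (13.999,-40.657) -> (30.073,-35.123) [heading=19, draw]
BK 14: (30.073,-35.123) -> (16.836,-39.681) [heading=19, draw]
FD 2: (16.836,-39.681) -> (18.727,-39.029) [heading=19, draw]
FD 17: (18.727,-39.029) -> (34.801,-33.495) [heading=19, draw]
Final: pos=(34.801,-33.495), heading=19, 9 segment(s) drawn

Segment lengths:
  seg 1: (0,0) -> (5.209,-15.128), length = 16
  seg 2: (5.209,-15.128) -> (6.511,-18.91), length = 4
  seg 3: (6.511,-18.91) -> (7.488,-21.747), length = 3
  seg 4: (7.488,-21.747) -> (10.093,-29.311), length = 8
  seg 5: (10.093,-29.311) -> (13.999,-40.657), length = 12
  seg 6: (13.999,-40.657) -> (30.073,-35.123), length = 17
  seg 7: (30.073,-35.123) -> (16.836,-39.681), length = 14
  seg 8: (16.836,-39.681) -> (18.727,-39.029), length = 2
  seg 9: (18.727,-39.029) -> (34.801,-33.495), length = 17
Total = 93

Answer: 93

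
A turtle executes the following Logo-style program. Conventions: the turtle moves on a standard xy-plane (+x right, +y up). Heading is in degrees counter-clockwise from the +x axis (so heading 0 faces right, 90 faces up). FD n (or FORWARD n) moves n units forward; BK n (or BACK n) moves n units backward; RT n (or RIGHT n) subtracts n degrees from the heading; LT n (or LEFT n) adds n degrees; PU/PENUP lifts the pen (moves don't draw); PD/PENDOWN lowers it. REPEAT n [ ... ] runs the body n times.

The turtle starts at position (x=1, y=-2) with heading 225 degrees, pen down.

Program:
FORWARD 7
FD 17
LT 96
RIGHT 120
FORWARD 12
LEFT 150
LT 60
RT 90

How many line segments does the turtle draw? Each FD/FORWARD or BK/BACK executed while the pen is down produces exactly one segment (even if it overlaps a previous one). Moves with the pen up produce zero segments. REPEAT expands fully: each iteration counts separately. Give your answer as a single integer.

Answer: 3

Derivation:
Executing turtle program step by step:
Start: pos=(1,-2), heading=225, pen down
FD 7: (1,-2) -> (-3.95,-6.95) [heading=225, draw]
FD 17: (-3.95,-6.95) -> (-15.971,-18.971) [heading=225, draw]
LT 96: heading 225 -> 321
RT 120: heading 321 -> 201
FD 12: (-15.971,-18.971) -> (-27.174,-23.271) [heading=201, draw]
LT 150: heading 201 -> 351
LT 60: heading 351 -> 51
RT 90: heading 51 -> 321
Final: pos=(-27.174,-23.271), heading=321, 3 segment(s) drawn
Segments drawn: 3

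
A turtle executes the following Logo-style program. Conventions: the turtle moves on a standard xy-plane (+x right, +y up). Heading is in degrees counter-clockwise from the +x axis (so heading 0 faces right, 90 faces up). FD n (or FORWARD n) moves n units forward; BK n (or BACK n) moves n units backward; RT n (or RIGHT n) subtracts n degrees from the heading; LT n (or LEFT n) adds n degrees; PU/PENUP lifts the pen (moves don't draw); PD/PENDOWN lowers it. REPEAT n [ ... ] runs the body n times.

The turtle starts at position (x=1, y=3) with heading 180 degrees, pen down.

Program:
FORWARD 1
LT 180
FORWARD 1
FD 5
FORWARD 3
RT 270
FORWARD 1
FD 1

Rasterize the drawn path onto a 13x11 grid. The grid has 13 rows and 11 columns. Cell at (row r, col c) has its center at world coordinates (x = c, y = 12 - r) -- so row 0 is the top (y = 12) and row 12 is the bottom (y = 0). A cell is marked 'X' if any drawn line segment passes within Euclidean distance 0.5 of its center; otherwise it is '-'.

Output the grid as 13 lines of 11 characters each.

Segment 0: (1,3) -> (0,3)
Segment 1: (0,3) -> (1,3)
Segment 2: (1,3) -> (6,3)
Segment 3: (6,3) -> (9,3)
Segment 4: (9,3) -> (9,4)
Segment 5: (9,4) -> (9,5)

Answer: -----------
-----------
-----------
-----------
-----------
-----------
-----------
---------X-
---------X-
XXXXXXXXXX-
-----------
-----------
-----------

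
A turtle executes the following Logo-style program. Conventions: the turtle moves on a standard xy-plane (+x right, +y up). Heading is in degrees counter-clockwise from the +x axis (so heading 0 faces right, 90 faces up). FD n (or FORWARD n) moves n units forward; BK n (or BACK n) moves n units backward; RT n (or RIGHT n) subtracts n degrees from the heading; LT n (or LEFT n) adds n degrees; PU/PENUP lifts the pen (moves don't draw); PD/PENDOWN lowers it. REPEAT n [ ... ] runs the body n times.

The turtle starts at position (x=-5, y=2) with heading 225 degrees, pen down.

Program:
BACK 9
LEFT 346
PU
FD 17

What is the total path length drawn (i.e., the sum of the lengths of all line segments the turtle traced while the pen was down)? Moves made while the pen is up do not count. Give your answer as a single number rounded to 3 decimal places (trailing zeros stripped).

Executing turtle program step by step:
Start: pos=(-5,2), heading=225, pen down
BK 9: (-5,2) -> (1.364,8.364) [heading=225, draw]
LT 346: heading 225 -> 211
PU: pen up
FD 17: (1.364,8.364) -> (-13.208,-0.392) [heading=211, move]
Final: pos=(-13.208,-0.392), heading=211, 1 segment(s) drawn

Segment lengths:
  seg 1: (-5,2) -> (1.364,8.364), length = 9
Total = 9

Answer: 9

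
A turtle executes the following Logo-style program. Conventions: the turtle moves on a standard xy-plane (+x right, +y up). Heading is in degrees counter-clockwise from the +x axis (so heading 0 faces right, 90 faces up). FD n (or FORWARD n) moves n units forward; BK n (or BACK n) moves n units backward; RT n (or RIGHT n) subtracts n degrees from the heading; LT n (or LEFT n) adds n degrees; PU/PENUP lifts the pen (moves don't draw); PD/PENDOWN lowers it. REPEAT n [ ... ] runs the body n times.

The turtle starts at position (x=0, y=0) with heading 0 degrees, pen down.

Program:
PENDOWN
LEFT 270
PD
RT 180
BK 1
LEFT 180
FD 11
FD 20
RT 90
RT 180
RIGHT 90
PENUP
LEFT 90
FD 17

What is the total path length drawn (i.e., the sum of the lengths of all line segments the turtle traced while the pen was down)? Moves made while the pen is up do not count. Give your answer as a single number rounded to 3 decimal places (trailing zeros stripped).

Executing turtle program step by step:
Start: pos=(0,0), heading=0, pen down
PD: pen down
LT 270: heading 0 -> 270
PD: pen down
RT 180: heading 270 -> 90
BK 1: (0,0) -> (0,-1) [heading=90, draw]
LT 180: heading 90 -> 270
FD 11: (0,-1) -> (0,-12) [heading=270, draw]
FD 20: (0,-12) -> (0,-32) [heading=270, draw]
RT 90: heading 270 -> 180
RT 180: heading 180 -> 0
RT 90: heading 0 -> 270
PU: pen up
LT 90: heading 270 -> 0
FD 17: (0,-32) -> (17,-32) [heading=0, move]
Final: pos=(17,-32), heading=0, 3 segment(s) drawn

Segment lengths:
  seg 1: (0,0) -> (0,-1), length = 1
  seg 2: (0,-1) -> (0,-12), length = 11
  seg 3: (0,-12) -> (0,-32), length = 20
Total = 32

Answer: 32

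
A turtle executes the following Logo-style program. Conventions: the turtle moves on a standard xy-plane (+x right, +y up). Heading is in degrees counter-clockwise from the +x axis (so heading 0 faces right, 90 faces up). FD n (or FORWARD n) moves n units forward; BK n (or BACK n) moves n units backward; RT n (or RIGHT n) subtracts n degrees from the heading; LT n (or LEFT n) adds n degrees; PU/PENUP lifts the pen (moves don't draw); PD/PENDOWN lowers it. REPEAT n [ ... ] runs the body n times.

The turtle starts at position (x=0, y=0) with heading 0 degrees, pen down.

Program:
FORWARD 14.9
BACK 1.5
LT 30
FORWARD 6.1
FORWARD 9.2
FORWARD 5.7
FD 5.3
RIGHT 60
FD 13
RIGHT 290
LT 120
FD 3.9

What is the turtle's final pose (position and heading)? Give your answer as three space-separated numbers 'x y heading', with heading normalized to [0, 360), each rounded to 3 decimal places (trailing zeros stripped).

Answer: 43.77 7.984 160

Derivation:
Executing turtle program step by step:
Start: pos=(0,0), heading=0, pen down
FD 14.9: (0,0) -> (14.9,0) [heading=0, draw]
BK 1.5: (14.9,0) -> (13.4,0) [heading=0, draw]
LT 30: heading 0 -> 30
FD 6.1: (13.4,0) -> (18.683,3.05) [heading=30, draw]
FD 9.2: (18.683,3.05) -> (26.65,7.65) [heading=30, draw]
FD 5.7: (26.65,7.65) -> (31.587,10.5) [heading=30, draw]
FD 5.3: (31.587,10.5) -> (36.176,13.15) [heading=30, draw]
RT 60: heading 30 -> 330
FD 13: (36.176,13.15) -> (47.435,6.65) [heading=330, draw]
RT 290: heading 330 -> 40
LT 120: heading 40 -> 160
FD 3.9: (47.435,6.65) -> (43.77,7.984) [heading=160, draw]
Final: pos=(43.77,7.984), heading=160, 8 segment(s) drawn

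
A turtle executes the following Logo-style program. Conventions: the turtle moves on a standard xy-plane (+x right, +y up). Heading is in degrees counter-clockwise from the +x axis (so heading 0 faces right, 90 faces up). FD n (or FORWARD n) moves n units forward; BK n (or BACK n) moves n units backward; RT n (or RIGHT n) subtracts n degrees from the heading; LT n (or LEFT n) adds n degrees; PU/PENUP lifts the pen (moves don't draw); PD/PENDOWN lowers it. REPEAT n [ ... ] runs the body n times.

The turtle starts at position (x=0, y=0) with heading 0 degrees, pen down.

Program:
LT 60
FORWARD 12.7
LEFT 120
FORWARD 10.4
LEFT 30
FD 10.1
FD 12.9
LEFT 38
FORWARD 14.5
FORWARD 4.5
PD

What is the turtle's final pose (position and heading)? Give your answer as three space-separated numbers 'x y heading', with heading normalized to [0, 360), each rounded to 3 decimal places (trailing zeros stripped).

Answer: -31.086 -18.118 248

Derivation:
Executing turtle program step by step:
Start: pos=(0,0), heading=0, pen down
LT 60: heading 0 -> 60
FD 12.7: (0,0) -> (6.35,10.999) [heading=60, draw]
LT 120: heading 60 -> 180
FD 10.4: (6.35,10.999) -> (-4.05,10.999) [heading=180, draw]
LT 30: heading 180 -> 210
FD 10.1: (-4.05,10.999) -> (-12.797,5.949) [heading=210, draw]
FD 12.9: (-12.797,5.949) -> (-23.969,-0.501) [heading=210, draw]
LT 38: heading 210 -> 248
FD 14.5: (-23.969,-0.501) -> (-29.4,-13.946) [heading=248, draw]
FD 4.5: (-29.4,-13.946) -> (-31.086,-18.118) [heading=248, draw]
PD: pen down
Final: pos=(-31.086,-18.118), heading=248, 6 segment(s) drawn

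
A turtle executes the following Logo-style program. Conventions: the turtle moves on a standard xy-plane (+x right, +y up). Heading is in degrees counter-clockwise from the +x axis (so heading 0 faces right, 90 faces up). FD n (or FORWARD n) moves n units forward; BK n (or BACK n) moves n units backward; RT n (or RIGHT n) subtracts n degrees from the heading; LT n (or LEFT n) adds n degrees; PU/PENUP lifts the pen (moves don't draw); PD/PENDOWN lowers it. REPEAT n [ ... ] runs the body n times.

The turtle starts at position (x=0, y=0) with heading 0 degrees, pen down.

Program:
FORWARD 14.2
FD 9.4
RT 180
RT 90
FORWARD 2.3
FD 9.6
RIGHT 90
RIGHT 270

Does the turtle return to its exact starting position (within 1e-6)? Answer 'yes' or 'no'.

Executing turtle program step by step:
Start: pos=(0,0), heading=0, pen down
FD 14.2: (0,0) -> (14.2,0) [heading=0, draw]
FD 9.4: (14.2,0) -> (23.6,0) [heading=0, draw]
RT 180: heading 0 -> 180
RT 90: heading 180 -> 90
FD 2.3: (23.6,0) -> (23.6,2.3) [heading=90, draw]
FD 9.6: (23.6,2.3) -> (23.6,11.9) [heading=90, draw]
RT 90: heading 90 -> 0
RT 270: heading 0 -> 90
Final: pos=(23.6,11.9), heading=90, 4 segment(s) drawn

Start position: (0, 0)
Final position: (23.6, 11.9)
Distance = 26.43; >= 1e-6 -> NOT closed

Answer: no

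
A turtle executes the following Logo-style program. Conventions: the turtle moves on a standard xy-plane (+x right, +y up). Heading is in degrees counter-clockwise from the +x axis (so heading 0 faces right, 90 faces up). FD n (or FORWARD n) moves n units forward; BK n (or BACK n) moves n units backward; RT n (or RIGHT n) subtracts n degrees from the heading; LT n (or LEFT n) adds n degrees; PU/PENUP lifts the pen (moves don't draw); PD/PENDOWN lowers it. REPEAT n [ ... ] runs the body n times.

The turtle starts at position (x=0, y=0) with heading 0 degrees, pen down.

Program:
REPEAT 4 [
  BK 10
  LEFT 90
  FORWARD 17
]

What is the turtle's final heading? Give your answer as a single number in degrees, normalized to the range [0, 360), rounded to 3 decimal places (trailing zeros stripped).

Answer: 0

Derivation:
Executing turtle program step by step:
Start: pos=(0,0), heading=0, pen down
REPEAT 4 [
  -- iteration 1/4 --
  BK 10: (0,0) -> (-10,0) [heading=0, draw]
  LT 90: heading 0 -> 90
  FD 17: (-10,0) -> (-10,17) [heading=90, draw]
  -- iteration 2/4 --
  BK 10: (-10,17) -> (-10,7) [heading=90, draw]
  LT 90: heading 90 -> 180
  FD 17: (-10,7) -> (-27,7) [heading=180, draw]
  -- iteration 3/4 --
  BK 10: (-27,7) -> (-17,7) [heading=180, draw]
  LT 90: heading 180 -> 270
  FD 17: (-17,7) -> (-17,-10) [heading=270, draw]
  -- iteration 4/4 --
  BK 10: (-17,-10) -> (-17,0) [heading=270, draw]
  LT 90: heading 270 -> 0
  FD 17: (-17,0) -> (0,0) [heading=0, draw]
]
Final: pos=(0,0), heading=0, 8 segment(s) drawn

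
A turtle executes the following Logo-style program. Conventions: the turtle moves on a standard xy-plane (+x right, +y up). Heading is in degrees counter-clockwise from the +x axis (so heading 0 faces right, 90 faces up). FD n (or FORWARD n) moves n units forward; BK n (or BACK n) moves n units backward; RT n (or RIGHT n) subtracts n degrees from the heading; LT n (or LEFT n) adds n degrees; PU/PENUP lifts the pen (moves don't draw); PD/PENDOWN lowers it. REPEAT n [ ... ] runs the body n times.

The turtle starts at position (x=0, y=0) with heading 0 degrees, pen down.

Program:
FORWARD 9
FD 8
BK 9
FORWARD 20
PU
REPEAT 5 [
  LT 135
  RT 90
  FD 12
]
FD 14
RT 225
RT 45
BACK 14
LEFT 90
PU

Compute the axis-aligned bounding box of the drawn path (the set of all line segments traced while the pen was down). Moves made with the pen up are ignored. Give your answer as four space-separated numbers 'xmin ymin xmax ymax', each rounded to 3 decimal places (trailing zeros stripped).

Answer: 0 0 28 0

Derivation:
Executing turtle program step by step:
Start: pos=(0,0), heading=0, pen down
FD 9: (0,0) -> (9,0) [heading=0, draw]
FD 8: (9,0) -> (17,0) [heading=0, draw]
BK 9: (17,0) -> (8,0) [heading=0, draw]
FD 20: (8,0) -> (28,0) [heading=0, draw]
PU: pen up
REPEAT 5 [
  -- iteration 1/5 --
  LT 135: heading 0 -> 135
  RT 90: heading 135 -> 45
  FD 12: (28,0) -> (36.485,8.485) [heading=45, move]
  -- iteration 2/5 --
  LT 135: heading 45 -> 180
  RT 90: heading 180 -> 90
  FD 12: (36.485,8.485) -> (36.485,20.485) [heading=90, move]
  -- iteration 3/5 --
  LT 135: heading 90 -> 225
  RT 90: heading 225 -> 135
  FD 12: (36.485,20.485) -> (28,28.971) [heading=135, move]
  -- iteration 4/5 --
  LT 135: heading 135 -> 270
  RT 90: heading 270 -> 180
  FD 12: (28,28.971) -> (16,28.971) [heading=180, move]
  -- iteration 5/5 --
  LT 135: heading 180 -> 315
  RT 90: heading 315 -> 225
  FD 12: (16,28.971) -> (7.515,20.485) [heading=225, move]
]
FD 14: (7.515,20.485) -> (-2.385,10.586) [heading=225, move]
RT 225: heading 225 -> 0
RT 45: heading 0 -> 315
BK 14: (-2.385,10.586) -> (-12.284,20.485) [heading=315, move]
LT 90: heading 315 -> 45
PU: pen up
Final: pos=(-12.284,20.485), heading=45, 4 segment(s) drawn

Segment endpoints: x in {0, 8, 9, 17, 28}, y in {0}
xmin=0, ymin=0, xmax=28, ymax=0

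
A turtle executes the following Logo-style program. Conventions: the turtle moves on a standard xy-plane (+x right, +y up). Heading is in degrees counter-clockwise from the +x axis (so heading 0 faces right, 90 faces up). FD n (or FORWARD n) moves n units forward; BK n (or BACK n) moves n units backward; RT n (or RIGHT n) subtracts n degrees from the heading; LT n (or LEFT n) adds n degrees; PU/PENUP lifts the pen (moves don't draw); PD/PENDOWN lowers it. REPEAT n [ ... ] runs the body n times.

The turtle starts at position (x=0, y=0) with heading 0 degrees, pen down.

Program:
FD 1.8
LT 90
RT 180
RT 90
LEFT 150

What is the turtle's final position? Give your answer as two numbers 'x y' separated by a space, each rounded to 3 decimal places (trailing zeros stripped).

Executing turtle program step by step:
Start: pos=(0,0), heading=0, pen down
FD 1.8: (0,0) -> (1.8,0) [heading=0, draw]
LT 90: heading 0 -> 90
RT 180: heading 90 -> 270
RT 90: heading 270 -> 180
LT 150: heading 180 -> 330
Final: pos=(1.8,0), heading=330, 1 segment(s) drawn

Answer: 1.8 0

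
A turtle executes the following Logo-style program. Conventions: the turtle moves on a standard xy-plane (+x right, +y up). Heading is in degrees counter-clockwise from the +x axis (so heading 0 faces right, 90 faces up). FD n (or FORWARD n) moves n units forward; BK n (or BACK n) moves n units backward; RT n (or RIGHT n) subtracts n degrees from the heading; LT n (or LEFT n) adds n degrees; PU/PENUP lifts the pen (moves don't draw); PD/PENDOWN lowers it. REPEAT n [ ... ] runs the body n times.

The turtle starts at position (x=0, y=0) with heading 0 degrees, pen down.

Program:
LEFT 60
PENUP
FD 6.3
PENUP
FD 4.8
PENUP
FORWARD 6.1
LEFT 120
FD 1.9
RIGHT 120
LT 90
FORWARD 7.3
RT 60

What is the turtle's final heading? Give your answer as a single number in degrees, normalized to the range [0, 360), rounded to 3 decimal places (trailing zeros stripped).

Answer: 90

Derivation:
Executing turtle program step by step:
Start: pos=(0,0), heading=0, pen down
LT 60: heading 0 -> 60
PU: pen up
FD 6.3: (0,0) -> (3.15,5.456) [heading=60, move]
PU: pen up
FD 4.8: (3.15,5.456) -> (5.55,9.613) [heading=60, move]
PU: pen up
FD 6.1: (5.55,9.613) -> (8.6,14.896) [heading=60, move]
LT 120: heading 60 -> 180
FD 1.9: (8.6,14.896) -> (6.7,14.896) [heading=180, move]
RT 120: heading 180 -> 60
LT 90: heading 60 -> 150
FD 7.3: (6.7,14.896) -> (0.378,18.546) [heading=150, move]
RT 60: heading 150 -> 90
Final: pos=(0.378,18.546), heading=90, 0 segment(s) drawn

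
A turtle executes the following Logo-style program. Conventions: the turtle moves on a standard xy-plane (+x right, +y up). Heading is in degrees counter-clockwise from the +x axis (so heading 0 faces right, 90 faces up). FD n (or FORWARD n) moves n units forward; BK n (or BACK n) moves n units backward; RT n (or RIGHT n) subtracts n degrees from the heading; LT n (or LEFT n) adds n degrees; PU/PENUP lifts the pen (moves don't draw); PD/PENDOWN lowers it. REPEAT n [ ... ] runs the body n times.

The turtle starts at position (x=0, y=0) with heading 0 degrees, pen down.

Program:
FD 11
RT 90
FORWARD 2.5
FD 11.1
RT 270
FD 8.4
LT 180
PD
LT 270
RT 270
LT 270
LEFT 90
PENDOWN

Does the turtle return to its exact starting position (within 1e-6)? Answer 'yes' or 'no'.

Answer: no

Derivation:
Executing turtle program step by step:
Start: pos=(0,0), heading=0, pen down
FD 11: (0,0) -> (11,0) [heading=0, draw]
RT 90: heading 0 -> 270
FD 2.5: (11,0) -> (11,-2.5) [heading=270, draw]
FD 11.1: (11,-2.5) -> (11,-13.6) [heading=270, draw]
RT 270: heading 270 -> 0
FD 8.4: (11,-13.6) -> (19.4,-13.6) [heading=0, draw]
LT 180: heading 0 -> 180
PD: pen down
LT 270: heading 180 -> 90
RT 270: heading 90 -> 180
LT 270: heading 180 -> 90
LT 90: heading 90 -> 180
PD: pen down
Final: pos=(19.4,-13.6), heading=180, 4 segment(s) drawn

Start position: (0, 0)
Final position: (19.4, -13.6)
Distance = 23.692; >= 1e-6 -> NOT closed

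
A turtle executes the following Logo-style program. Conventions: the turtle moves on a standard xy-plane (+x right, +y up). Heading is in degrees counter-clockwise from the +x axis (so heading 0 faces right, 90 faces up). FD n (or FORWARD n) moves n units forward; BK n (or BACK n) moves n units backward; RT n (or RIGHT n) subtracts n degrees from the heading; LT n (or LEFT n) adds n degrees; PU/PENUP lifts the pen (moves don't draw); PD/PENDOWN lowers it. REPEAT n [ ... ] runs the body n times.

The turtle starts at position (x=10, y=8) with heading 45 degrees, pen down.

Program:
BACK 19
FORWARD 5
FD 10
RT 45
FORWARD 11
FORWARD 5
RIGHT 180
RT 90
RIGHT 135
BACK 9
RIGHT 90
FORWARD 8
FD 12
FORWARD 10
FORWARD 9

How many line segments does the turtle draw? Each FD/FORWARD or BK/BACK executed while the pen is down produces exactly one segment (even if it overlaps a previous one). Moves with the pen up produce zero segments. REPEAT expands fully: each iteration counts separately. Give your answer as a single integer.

Answer: 10

Derivation:
Executing turtle program step by step:
Start: pos=(10,8), heading=45, pen down
BK 19: (10,8) -> (-3.435,-5.435) [heading=45, draw]
FD 5: (-3.435,-5.435) -> (0.101,-1.899) [heading=45, draw]
FD 10: (0.101,-1.899) -> (7.172,5.172) [heading=45, draw]
RT 45: heading 45 -> 0
FD 11: (7.172,5.172) -> (18.172,5.172) [heading=0, draw]
FD 5: (18.172,5.172) -> (23.172,5.172) [heading=0, draw]
RT 180: heading 0 -> 180
RT 90: heading 180 -> 90
RT 135: heading 90 -> 315
BK 9: (23.172,5.172) -> (16.808,11.536) [heading=315, draw]
RT 90: heading 315 -> 225
FD 8: (16.808,11.536) -> (11.151,5.879) [heading=225, draw]
FD 12: (11.151,5.879) -> (2.665,-2.607) [heading=225, draw]
FD 10: (2.665,-2.607) -> (-4.406,-9.678) [heading=225, draw]
FD 9: (-4.406,-9.678) -> (-10.77,-16.042) [heading=225, draw]
Final: pos=(-10.77,-16.042), heading=225, 10 segment(s) drawn
Segments drawn: 10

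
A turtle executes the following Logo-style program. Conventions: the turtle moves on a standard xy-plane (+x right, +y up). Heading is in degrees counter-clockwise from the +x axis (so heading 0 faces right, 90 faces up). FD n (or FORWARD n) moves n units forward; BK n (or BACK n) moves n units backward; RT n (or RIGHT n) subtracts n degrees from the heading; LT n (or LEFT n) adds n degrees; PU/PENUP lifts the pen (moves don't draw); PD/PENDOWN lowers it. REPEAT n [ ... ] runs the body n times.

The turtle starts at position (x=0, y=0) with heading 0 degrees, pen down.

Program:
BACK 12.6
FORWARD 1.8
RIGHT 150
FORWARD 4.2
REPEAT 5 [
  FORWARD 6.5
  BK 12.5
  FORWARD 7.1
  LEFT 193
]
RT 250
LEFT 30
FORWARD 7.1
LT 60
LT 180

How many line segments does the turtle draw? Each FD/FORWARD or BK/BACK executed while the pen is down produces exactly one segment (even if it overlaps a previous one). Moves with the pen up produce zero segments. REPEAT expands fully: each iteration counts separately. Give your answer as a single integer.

Answer: 19

Derivation:
Executing turtle program step by step:
Start: pos=(0,0), heading=0, pen down
BK 12.6: (0,0) -> (-12.6,0) [heading=0, draw]
FD 1.8: (-12.6,0) -> (-10.8,0) [heading=0, draw]
RT 150: heading 0 -> 210
FD 4.2: (-10.8,0) -> (-14.437,-2.1) [heading=210, draw]
REPEAT 5 [
  -- iteration 1/5 --
  FD 6.5: (-14.437,-2.1) -> (-20.066,-5.35) [heading=210, draw]
  BK 12.5: (-20.066,-5.35) -> (-9.241,0.9) [heading=210, draw]
  FD 7.1: (-9.241,0.9) -> (-15.39,-2.65) [heading=210, draw]
  LT 193: heading 210 -> 43
  -- iteration 2/5 --
  FD 6.5: (-15.39,-2.65) -> (-10.636,1.783) [heading=43, draw]
  BK 12.5: (-10.636,1.783) -> (-19.778,-6.742) [heading=43, draw]
  FD 7.1: (-19.778,-6.742) -> (-14.585,-1.9) [heading=43, draw]
  LT 193: heading 43 -> 236
  -- iteration 3/5 --
  FD 6.5: (-14.585,-1.9) -> (-18.22,-7.289) [heading=236, draw]
  BK 12.5: (-18.22,-7.289) -> (-11.23,3.074) [heading=236, draw]
  FD 7.1: (-11.23,3.074) -> (-15.201,-2.812) [heading=236, draw]
  LT 193: heading 236 -> 69
  -- iteration 4/5 --
  FD 6.5: (-15.201,-2.812) -> (-12.871,3.257) [heading=69, draw]
  BK 12.5: (-12.871,3.257) -> (-17.351,-8.413) [heading=69, draw]
  FD 7.1: (-17.351,-8.413) -> (-14.806,-1.785) [heading=69, draw]
  LT 193: heading 69 -> 262
  -- iteration 5/5 --
  FD 6.5: (-14.806,-1.785) -> (-15.711,-8.222) [heading=262, draw]
  BK 12.5: (-15.711,-8.222) -> (-13.971,4.157) [heading=262, draw]
  FD 7.1: (-13.971,4.157) -> (-14.959,-2.874) [heading=262, draw]
  LT 193: heading 262 -> 95
]
RT 250: heading 95 -> 205
LT 30: heading 205 -> 235
FD 7.1: (-14.959,-2.874) -> (-19.032,-8.69) [heading=235, draw]
LT 60: heading 235 -> 295
LT 180: heading 295 -> 115
Final: pos=(-19.032,-8.69), heading=115, 19 segment(s) drawn
Segments drawn: 19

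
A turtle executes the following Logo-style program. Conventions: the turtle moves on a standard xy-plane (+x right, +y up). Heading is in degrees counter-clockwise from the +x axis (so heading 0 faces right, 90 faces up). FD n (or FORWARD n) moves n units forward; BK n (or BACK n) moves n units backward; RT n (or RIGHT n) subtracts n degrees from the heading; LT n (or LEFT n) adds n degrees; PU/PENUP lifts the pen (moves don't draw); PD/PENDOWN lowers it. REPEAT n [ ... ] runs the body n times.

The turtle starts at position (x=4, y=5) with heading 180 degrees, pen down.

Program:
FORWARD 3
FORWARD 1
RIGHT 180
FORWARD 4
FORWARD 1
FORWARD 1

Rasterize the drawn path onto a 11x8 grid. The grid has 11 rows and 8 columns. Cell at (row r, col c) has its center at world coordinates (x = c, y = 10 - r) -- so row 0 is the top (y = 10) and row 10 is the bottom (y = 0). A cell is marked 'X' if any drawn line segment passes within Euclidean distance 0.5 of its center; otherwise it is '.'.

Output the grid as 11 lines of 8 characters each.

Answer: ........
........
........
........
........
XXXXXXX.
........
........
........
........
........

Derivation:
Segment 0: (4,5) -> (1,5)
Segment 1: (1,5) -> (0,5)
Segment 2: (0,5) -> (4,5)
Segment 3: (4,5) -> (5,5)
Segment 4: (5,5) -> (6,5)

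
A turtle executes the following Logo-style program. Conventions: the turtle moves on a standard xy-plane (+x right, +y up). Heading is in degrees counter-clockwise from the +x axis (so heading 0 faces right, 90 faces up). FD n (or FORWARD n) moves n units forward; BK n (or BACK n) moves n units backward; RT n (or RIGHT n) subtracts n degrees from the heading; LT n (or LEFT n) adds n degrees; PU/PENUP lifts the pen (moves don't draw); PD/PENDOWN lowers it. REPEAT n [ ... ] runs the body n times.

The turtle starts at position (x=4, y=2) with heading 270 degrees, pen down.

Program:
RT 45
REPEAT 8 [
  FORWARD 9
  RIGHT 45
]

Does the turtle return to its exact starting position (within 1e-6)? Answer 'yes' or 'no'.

Executing turtle program step by step:
Start: pos=(4,2), heading=270, pen down
RT 45: heading 270 -> 225
REPEAT 8 [
  -- iteration 1/8 --
  FD 9: (4,2) -> (-2.364,-4.364) [heading=225, draw]
  RT 45: heading 225 -> 180
  -- iteration 2/8 --
  FD 9: (-2.364,-4.364) -> (-11.364,-4.364) [heading=180, draw]
  RT 45: heading 180 -> 135
  -- iteration 3/8 --
  FD 9: (-11.364,-4.364) -> (-17.728,2) [heading=135, draw]
  RT 45: heading 135 -> 90
  -- iteration 4/8 --
  FD 9: (-17.728,2) -> (-17.728,11) [heading=90, draw]
  RT 45: heading 90 -> 45
  -- iteration 5/8 --
  FD 9: (-17.728,11) -> (-11.364,17.364) [heading=45, draw]
  RT 45: heading 45 -> 0
  -- iteration 6/8 --
  FD 9: (-11.364,17.364) -> (-2.364,17.364) [heading=0, draw]
  RT 45: heading 0 -> 315
  -- iteration 7/8 --
  FD 9: (-2.364,17.364) -> (4,11) [heading=315, draw]
  RT 45: heading 315 -> 270
  -- iteration 8/8 --
  FD 9: (4,11) -> (4,2) [heading=270, draw]
  RT 45: heading 270 -> 225
]
Final: pos=(4,2), heading=225, 8 segment(s) drawn

Start position: (4, 2)
Final position: (4, 2)
Distance = 0; < 1e-6 -> CLOSED

Answer: yes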